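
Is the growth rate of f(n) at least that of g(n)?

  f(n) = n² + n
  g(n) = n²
True

f(n) = n² + n and g(n) = n² are both O(n²).
Big-Ω permits equal growth rates (f ≥ c·g for some c > 0), so f(n) = Ω(g(n)) is true.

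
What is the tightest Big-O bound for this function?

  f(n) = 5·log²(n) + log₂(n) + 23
O(log² n)

The dominant term in 5·log²(n) + log₂(n) + 23 is 5·log²(n), which is Θ(log² n).
Lower-order terms (log₂(n), 23) are asymptotically negligible.
Constants are absorbed, so the tightest bound is O(log² n).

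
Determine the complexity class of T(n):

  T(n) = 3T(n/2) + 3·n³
Θ(n³)

Master Theorem: a = 3, b = 2, f(n) = 3·n³.
Compute the critical exponent d = log₂(3) = 1.585.
Compare f(n) = Θ(n³) against n^d:
  k = 3 > d = 1.585, so f(n) = Ω(n^(d+ε)) — Case 3.
  Regularity: a·(n/b)^3/n^3 = a/b^3 = 3/8 < 1 ✓.
  The top-level work dominates: T(n) = Θ(f(n)) = Θ(n³).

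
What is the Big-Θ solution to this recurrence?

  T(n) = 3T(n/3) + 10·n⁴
Θ(n⁴)

Master Theorem: a = 3, b = 3, f(n) = 10·n⁴.
Compute the critical exponent d = log₃(3) = 1.
Compare f(n) = Θ(n⁴) against n^d:
  k = 4 > d = 1, so f(n) = Ω(n^(d+ε)) — Case 3.
  Regularity: a·(n/b)^4/n^4 = a/b^4 = 3/81 < 1 ✓.
  The top-level work dominates: T(n) = Θ(f(n)) = Θ(n⁴).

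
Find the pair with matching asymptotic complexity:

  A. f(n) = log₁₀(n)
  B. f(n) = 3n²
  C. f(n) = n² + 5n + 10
B and C

Examining each function:
  A. log₁₀(n) is O(log n)
  B. 3n² is O(n²)
  C. n² + 5n + 10 is O(n²)

Functions B and C both have the same complexity class.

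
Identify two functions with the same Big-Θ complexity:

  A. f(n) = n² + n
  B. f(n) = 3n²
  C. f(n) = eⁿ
A and B

Examining each function:
  A. n² + n is O(n²)
  B. 3n² is O(n²)
  C. eⁿ is O(eⁿ)

Functions A and B both have the same complexity class.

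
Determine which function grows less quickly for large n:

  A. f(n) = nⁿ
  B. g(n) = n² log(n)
B

f(n) = nⁿ is O(nⁿ), while g(n) = n² log(n) is O(n² log n).
Since O(n² log n) grows slower than O(nⁿ), g(n) is dominated.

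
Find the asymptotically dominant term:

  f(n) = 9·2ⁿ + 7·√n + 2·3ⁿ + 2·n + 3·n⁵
2·3ⁿ

Looking at each term:
  - 9·2ⁿ is O(2ⁿ)
  - 7·√n is O(√n)
  - 2·3ⁿ is O(3ⁿ)
  - 2·n is O(n)
  - 3·n⁵ is O(n⁵)

The term 2·3ⁿ (O(3ⁿ)) grows fastest and dominates all others.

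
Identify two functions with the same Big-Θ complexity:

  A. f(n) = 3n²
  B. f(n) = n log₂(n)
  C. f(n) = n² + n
A and C

Examining each function:
  A. 3n² is O(n²)
  B. n log₂(n) is O(n log n)
  C. n² + n is O(n²)

Functions A and C both have the same complexity class.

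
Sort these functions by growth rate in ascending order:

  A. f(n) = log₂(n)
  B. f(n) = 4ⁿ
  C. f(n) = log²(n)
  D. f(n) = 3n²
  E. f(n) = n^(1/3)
A < C < E < D < B

Comparing growth rates:
A = log₂(n) is O(log n)
C = log²(n) is O(log² n)
E = n^(1/3) is O(n^(1/3))
D = 3n² is O(n²)
B = 4ⁿ is O(4ⁿ)

Therefore, the order from slowest to fastest is: A < C < E < D < B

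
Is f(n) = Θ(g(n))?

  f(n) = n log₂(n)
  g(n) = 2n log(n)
True

f(n) = n log₂(n) and g(n) = 2n log(n) are both O(n log n).
Since they have the same asymptotic growth rate, f(n) = Θ(g(n)) is true.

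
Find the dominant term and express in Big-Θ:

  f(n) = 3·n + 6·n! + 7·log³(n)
Θ(n!)

Order the terms by growth rate: 7·log³(n) ≺ 3·n ≺ 6·n!.
The fastest-growing term 6·n! dominates as n → ∞; dropping its constant factor gives Θ(n!).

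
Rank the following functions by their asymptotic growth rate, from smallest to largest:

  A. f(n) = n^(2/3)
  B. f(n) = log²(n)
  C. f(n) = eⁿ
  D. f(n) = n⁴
B < A < D < C

Comparing growth rates:
B = log²(n) is O(log² n)
A = n^(2/3) is O(n^(2/3))
D = n⁴ is O(n⁴)
C = eⁿ is O(eⁿ)

Therefore, the order from slowest to fastest is: B < A < D < C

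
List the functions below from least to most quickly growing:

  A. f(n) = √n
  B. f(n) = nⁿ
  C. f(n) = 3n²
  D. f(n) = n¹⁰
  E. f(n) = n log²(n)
A < E < C < D < B

Comparing growth rates:
A = √n is O(√n)
E = n log²(n) is O(n log² n)
C = 3n² is O(n²)
D = n¹⁰ is O(n¹⁰)
B = nⁿ is O(nⁿ)

Therefore, the order from slowest to fastest is: A < E < C < D < B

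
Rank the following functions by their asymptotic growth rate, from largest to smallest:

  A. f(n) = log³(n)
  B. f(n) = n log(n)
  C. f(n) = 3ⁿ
C > B > A

Comparing growth rates:
C = 3ⁿ is O(3ⁿ)
B = n log(n) is O(n log n)
A = log³(n) is O(log³ n)

Therefore, the order from fastest to slowest is: C > B > A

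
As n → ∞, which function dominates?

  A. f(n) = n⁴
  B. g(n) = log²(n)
A

f(n) = n⁴ is O(n⁴), while g(n) = log²(n) is O(log² n).
Since O(n⁴) grows faster than O(log² n), f(n) dominates.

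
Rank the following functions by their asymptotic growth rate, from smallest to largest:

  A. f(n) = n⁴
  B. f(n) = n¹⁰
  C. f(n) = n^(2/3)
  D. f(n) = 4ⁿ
C < A < B < D

Comparing growth rates:
C = n^(2/3) is O(n^(2/3))
A = n⁴ is O(n⁴)
B = n¹⁰ is O(n¹⁰)
D = 4ⁿ is O(4ⁿ)

Therefore, the order from slowest to fastest is: C < A < B < D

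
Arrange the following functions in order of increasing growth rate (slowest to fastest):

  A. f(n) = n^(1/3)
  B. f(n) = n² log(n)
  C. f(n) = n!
A < B < C

Comparing growth rates:
A = n^(1/3) is O(n^(1/3))
B = n² log(n) is O(n² log n)
C = n! is O(n!)

Therefore, the order from slowest to fastest is: A < B < C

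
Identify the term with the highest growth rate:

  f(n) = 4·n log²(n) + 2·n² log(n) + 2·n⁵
2·n⁵

Looking at each term:
  - 4·n log²(n) is O(n log² n)
  - 2·n² log(n) is O(n² log n)
  - 2·n⁵ is O(n⁵)

The term 2·n⁵ (O(n⁵)) grows fastest and dominates all others.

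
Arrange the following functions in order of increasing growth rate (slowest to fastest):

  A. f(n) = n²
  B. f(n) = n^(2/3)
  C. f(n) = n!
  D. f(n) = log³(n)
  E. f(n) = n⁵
D < B < A < E < C

Comparing growth rates:
D = log³(n) is O(log³ n)
B = n^(2/3) is O(n^(2/3))
A = n² is O(n²)
E = n⁵ is O(n⁵)
C = n! is O(n!)

Therefore, the order from slowest to fastest is: D < B < A < E < C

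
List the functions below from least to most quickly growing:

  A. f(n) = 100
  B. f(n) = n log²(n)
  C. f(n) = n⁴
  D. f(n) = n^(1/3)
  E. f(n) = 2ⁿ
A < D < B < C < E

Comparing growth rates:
A = 100 is O(1)
D = n^(1/3) is O(n^(1/3))
B = n log²(n) is O(n log² n)
C = n⁴ is O(n⁴)
E = 2ⁿ is O(2ⁿ)

Therefore, the order from slowest to fastest is: A < D < B < C < E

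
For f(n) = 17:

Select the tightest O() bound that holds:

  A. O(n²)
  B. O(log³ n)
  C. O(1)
C

f(n) = 17 is O(1).
All listed options are valid Big-O bounds (upper bounds),
but O(1) is the tightest (smallest valid bound).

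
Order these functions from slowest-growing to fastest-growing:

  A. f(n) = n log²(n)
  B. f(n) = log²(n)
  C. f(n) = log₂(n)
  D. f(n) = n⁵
C < B < A < D

Comparing growth rates:
C = log₂(n) is O(log n)
B = log²(n) is O(log² n)
A = n log²(n) is O(n log² n)
D = n⁵ is O(n⁵)

Therefore, the order from slowest to fastest is: C < B < A < D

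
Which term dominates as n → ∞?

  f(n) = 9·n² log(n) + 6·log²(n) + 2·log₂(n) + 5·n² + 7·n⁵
7·n⁵

Looking at each term:
  - 9·n² log(n) is O(n² log n)
  - 6·log²(n) is O(log² n)
  - 2·log₂(n) is O(log n)
  - 5·n² is O(n²)
  - 7·n⁵ is O(n⁵)

The term 7·n⁵ (O(n⁵)) grows fastest and dominates all others.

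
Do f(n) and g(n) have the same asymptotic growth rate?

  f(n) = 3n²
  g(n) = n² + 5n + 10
True

f(n) = 3n² and g(n) = n² + 5n + 10 are both O(n²).
Since they have the same asymptotic growth rate, f(n) = Θ(g(n)) is true.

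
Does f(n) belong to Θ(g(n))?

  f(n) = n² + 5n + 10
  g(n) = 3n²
True

f(n) = n² + 5n + 10 and g(n) = 3n² are both O(n²).
Since they have the same asymptotic growth rate, f(n) = Θ(g(n)) is true.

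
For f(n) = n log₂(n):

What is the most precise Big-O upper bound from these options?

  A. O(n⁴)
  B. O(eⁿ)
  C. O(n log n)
C

f(n) = n log₂(n) is O(n log n).
All listed options are valid Big-O bounds (upper bounds),
but O(n log n) is the tightest (smallest valid bound).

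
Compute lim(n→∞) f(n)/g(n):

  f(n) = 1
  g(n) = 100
1/100

Since 1 and 100 have the same growth rate (O(1)),
the ratio converges to a constant: 1/100.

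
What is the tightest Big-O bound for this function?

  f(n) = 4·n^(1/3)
O(n^(1/3))

The dominant term in 4·n^(1/3) is 4·n^(1/3), which is Θ(n^(1/3)).
Constants are absorbed, so the tightest bound is O(n^(1/3)).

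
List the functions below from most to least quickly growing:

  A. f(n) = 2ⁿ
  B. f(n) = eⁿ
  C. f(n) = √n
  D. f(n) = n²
B > A > D > C

Comparing growth rates:
B = eⁿ is O(eⁿ)
A = 2ⁿ is O(2ⁿ)
D = n² is O(n²)
C = √n is O(√n)

Therefore, the order from fastest to slowest is: B > A > D > C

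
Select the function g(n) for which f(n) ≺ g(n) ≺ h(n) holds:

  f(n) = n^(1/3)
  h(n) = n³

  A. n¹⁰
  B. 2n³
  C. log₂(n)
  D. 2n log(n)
D

We need g(n) with n^(1/3) = o(g(n)) and g(n) = o(n³), i.e. O(n^(1/3)) ≺ g ≺ O(n³).
Check each option:
  A. n¹⁰ — O(n¹⁰) does not grow strictly slower than h(n)
  B. 2n³ — O(n³) does not grow strictly slower than h(n)
  C. log₂(n) — O(log n) does not grow strictly faster than f(n)
  D. 2n log(n) — O(n log n) is strictly between O(n^(1/3)) and O(n³) ✓

Only option D (2n log(n)) lies strictly between.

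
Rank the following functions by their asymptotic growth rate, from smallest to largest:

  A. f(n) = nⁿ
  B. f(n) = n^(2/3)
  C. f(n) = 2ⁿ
B < C < A

Comparing growth rates:
B = n^(2/3) is O(n^(2/3))
C = 2ⁿ is O(2ⁿ)
A = nⁿ is O(nⁿ)

Therefore, the order from slowest to fastest is: B < C < A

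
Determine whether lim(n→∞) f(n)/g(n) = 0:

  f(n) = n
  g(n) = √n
False

f(n) = n is O(n), and g(n) = √n is O(√n).
Since O(n) grows faster than or equal to O(√n), f(n) = o(g(n)) is false.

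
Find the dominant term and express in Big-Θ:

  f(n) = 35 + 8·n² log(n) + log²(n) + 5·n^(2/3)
Θ(n² log n)

Order the terms by growth rate: 35 ≺ log²(n) ≺ 5·n^(2/3) ≺ 8·n² log(n).
The fastest-growing term 8·n² log(n) dominates as n → ∞; dropping its constant factor gives Θ(n² log n).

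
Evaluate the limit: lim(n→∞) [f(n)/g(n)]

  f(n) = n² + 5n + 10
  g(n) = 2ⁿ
0

Since n² + 5n + 10 (O(n²)) grows slower than 2ⁿ (O(2ⁿ)),
the ratio f(n)/g(n) → 0 as n → ∞.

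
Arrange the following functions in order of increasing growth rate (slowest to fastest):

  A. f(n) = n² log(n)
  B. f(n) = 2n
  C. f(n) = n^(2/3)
C < B < A

Comparing growth rates:
C = n^(2/3) is O(n^(2/3))
B = 2n is O(n)
A = n² log(n) is O(n² log n)

Therefore, the order from slowest to fastest is: C < B < A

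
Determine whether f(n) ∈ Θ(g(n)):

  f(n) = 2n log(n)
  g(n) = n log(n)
True

f(n) = 2n log(n) and g(n) = n log(n) are both O(n log n).
Since they have the same asymptotic growth rate, f(n) = Θ(g(n)) is true.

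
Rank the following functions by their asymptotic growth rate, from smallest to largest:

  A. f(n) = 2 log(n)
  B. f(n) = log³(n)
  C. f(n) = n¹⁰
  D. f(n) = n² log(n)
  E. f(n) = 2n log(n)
A < B < E < D < C

Comparing growth rates:
A = 2 log(n) is O(log n)
B = log³(n) is O(log³ n)
E = 2n log(n) is O(n log n)
D = n² log(n) is O(n² log n)
C = n¹⁰ is O(n¹⁰)

Therefore, the order from slowest to fastest is: A < B < E < D < C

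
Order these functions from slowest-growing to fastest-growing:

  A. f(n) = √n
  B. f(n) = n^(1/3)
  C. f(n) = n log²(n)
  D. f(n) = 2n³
B < A < C < D

Comparing growth rates:
B = n^(1/3) is O(n^(1/3))
A = √n is O(√n)
C = n log²(n) is O(n log² n)
D = 2n³ is O(n³)

Therefore, the order from slowest to fastest is: B < A < C < D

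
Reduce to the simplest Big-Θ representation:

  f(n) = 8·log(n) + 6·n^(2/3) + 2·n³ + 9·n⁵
Θ(n⁵)

Order the terms by growth rate: 8·log(n) ≺ 6·n^(2/3) ≺ 2·n³ ≺ 9·n⁵.
The fastest-growing term 9·n⁵ dominates as n → ∞; dropping its constant factor gives Θ(n⁵).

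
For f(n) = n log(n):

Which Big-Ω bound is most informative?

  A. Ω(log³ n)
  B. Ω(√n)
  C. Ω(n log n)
C

f(n) = n log(n) is Ω(n log n).
All listed options are valid Big-Ω bounds (lower bounds),
but Ω(n log n) is the tightest (largest valid bound).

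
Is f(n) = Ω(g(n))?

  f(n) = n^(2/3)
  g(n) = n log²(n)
False

f(n) = n^(2/3) is O(n^(2/3)), and g(n) = n log²(n) is O(n log² n).
Since O(n^(2/3)) grows slower than O(n log² n), f(n) = Ω(g(n)) is false.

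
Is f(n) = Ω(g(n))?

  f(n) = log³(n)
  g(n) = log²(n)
True

f(n) = log³(n) is O(log³ n), and g(n) = log²(n) is O(log² n).
Since O(log³ n) grows at least as fast as O(log² n), f(n) = Ω(g(n)) is true.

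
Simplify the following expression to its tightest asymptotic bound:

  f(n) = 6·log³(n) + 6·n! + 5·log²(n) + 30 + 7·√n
Θ(n!)

Order the terms by growth rate: 30 ≺ 5·log²(n) ≺ 6·log³(n) ≺ 7·√n ≺ 6·n!.
The fastest-growing term 6·n! dominates as n → ∞; dropping its constant factor gives Θ(n!).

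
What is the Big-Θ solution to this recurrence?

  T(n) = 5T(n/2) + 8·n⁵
Θ(n⁵)

Master Theorem: a = 5, b = 2, f(n) = 8·n⁵.
Compute the critical exponent d = log₂(5) = 2.322.
Compare f(n) = Θ(n⁵) against n^d:
  k = 5 > d = 2.322, so f(n) = Ω(n^(d+ε)) — Case 3.
  Regularity: a·(n/b)^5/n^5 = a/b^5 = 5/32 < 1 ✓.
  The top-level work dominates: T(n) = Θ(f(n)) = Θ(n⁵).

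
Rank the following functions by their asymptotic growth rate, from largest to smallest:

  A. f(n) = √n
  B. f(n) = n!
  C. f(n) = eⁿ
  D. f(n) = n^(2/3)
B > C > D > A

Comparing growth rates:
B = n! is O(n!)
C = eⁿ is O(eⁿ)
D = n^(2/3) is O(n^(2/3))
A = √n is O(√n)

Therefore, the order from fastest to slowest is: B > C > D > A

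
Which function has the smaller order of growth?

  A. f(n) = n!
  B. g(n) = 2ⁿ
B

f(n) = n! is O(n!), while g(n) = 2ⁿ is O(2ⁿ).
Since O(2ⁿ) grows slower than O(n!), g(n) is dominated.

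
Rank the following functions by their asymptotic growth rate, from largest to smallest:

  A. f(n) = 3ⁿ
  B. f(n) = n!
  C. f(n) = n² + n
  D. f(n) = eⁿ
B > A > D > C

Comparing growth rates:
B = n! is O(n!)
A = 3ⁿ is O(3ⁿ)
D = eⁿ is O(eⁿ)
C = n² + n is O(n²)

Therefore, the order from fastest to slowest is: B > A > D > C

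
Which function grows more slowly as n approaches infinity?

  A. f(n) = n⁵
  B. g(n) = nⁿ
A

f(n) = n⁵ is O(n⁵), while g(n) = nⁿ is O(nⁿ).
Since O(n⁵) grows slower than O(nⁿ), f(n) is dominated.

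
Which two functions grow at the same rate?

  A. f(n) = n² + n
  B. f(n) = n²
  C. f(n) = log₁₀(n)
A and B

Examining each function:
  A. n² + n is O(n²)
  B. n² is O(n²)
  C. log₁₀(n) is O(log n)

Functions A and B both have the same complexity class.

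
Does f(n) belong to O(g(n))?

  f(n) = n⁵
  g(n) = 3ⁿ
True

f(n) = n⁵ is O(n⁵), and g(n) = 3ⁿ is O(3ⁿ).
Since O(n⁵) ⊆ O(3ⁿ) (f grows no faster than g), f(n) = O(g(n)) is true.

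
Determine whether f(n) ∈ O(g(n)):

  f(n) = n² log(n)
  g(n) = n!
True

f(n) = n² log(n) is O(n² log n), and g(n) = n! is O(n!).
Since O(n² log n) ⊆ O(n!) (f grows no faster than g), f(n) = O(g(n)) is true.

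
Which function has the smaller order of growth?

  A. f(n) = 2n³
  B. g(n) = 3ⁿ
A

f(n) = 2n³ is O(n³), while g(n) = 3ⁿ is O(3ⁿ).
Since O(n³) grows slower than O(3ⁿ), f(n) is dominated.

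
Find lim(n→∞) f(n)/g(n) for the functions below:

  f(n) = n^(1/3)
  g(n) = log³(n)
∞

Since n^(1/3) (O(n^(1/3))) grows faster than log³(n) (O(log³ n)),
the ratio f(n)/g(n) → ∞ as n → ∞.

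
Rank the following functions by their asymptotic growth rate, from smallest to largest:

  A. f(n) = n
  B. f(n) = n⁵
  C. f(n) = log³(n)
C < A < B

Comparing growth rates:
C = log³(n) is O(log³ n)
A = n is O(n)
B = n⁵ is O(n⁵)

Therefore, the order from slowest to fastest is: C < A < B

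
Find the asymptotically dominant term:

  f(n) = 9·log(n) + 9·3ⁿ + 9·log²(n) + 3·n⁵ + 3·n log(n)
9·3ⁿ

Looking at each term:
  - 9·log(n) is O(log n)
  - 9·3ⁿ is O(3ⁿ)
  - 9·log²(n) is O(log² n)
  - 3·n⁵ is O(n⁵)
  - 3·n log(n) is O(n log n)

The term 9·3ⁿ (O(3ⁿ)) grows fastest and dominates all others.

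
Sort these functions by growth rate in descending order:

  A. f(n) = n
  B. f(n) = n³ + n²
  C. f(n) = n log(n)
B > C > A

Comparing growth rates:
B = n³ + n² is O(n³)
C = n log(n) is O(n log n)
A = n is O(n)

Therefore, the order from fastest to slowest is: B > C > A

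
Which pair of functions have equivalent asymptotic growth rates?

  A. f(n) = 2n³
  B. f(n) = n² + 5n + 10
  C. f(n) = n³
A and C

Examining each function:
  A. 2n³ is O(n³)
  B. n² + 5n + 10 is O(n²)
  C. n³ is O(n³)

Functions A and C both have the same complexity class.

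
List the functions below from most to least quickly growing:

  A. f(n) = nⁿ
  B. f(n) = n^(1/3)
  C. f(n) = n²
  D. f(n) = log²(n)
A > C > B > D

Comparing growth rates:
A = nⁿ is O(nⁿ)
C = n² is O(n²)
B = n^(1/3) is O(n^(1/3))
D = log²(n) is O(log² n)

Therefore, the order from fastest to slowest is: A > C > B > D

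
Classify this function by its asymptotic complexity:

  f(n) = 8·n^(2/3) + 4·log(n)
O(n^(2/3))

The dominant term in 8·n^(2/3) + 4·log(n) is 8·n^(2/3), which is Θ(n^(2/3)).
Lower-order terms (4·log(n)) are asymptotically negligible.
Constants are absorbed, so the tightest bound is O(n^(2/3)).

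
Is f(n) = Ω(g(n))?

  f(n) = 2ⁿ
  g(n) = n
True

f(n) = 2ⁿ is O(2ⁿ), and g(n) = n is O(n).
Since O(2ⁿ) grows at least as fast as O(n), f(n) = Ω(g(n)) is true.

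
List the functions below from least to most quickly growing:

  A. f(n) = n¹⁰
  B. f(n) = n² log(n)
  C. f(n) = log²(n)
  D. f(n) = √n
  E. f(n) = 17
E < C < D < B < A

Comparing growth rates:
E = 17 is O(1)
C = log²(n) is O(log² n)
D = √n is O(√n)
B = n² log(n) is O(n² log n)
A = n¹⁰ is O(n¹⁰)

Therefore, the order from slowest to fastest is: E < C < D < B < A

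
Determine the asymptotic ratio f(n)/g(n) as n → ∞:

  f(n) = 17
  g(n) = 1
17

Since 17 and 1 have the same growth rate (O(1)),
the ratio converges to a constant: 17.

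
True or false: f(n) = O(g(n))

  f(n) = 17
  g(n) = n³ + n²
True

f(n) = 17 is O(1), and g(n) = n³ + n² is O(n³).
Since O(1) ⊆ O(n³) (f grows no faster than g), f(n) = O(g(n)) is true.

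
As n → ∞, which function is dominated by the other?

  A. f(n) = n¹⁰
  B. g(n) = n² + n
B

f(n) = n¹⁰ is O(n¹⁰), while g(n) = n² + n is O(n²).
Since O(n²) grows slower than O(n¹⁰), g(n) is dominated.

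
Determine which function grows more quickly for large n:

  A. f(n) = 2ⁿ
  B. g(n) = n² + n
A

f(n) = 2ⁿ is O(2ⁿ), while g(n) = n² + n is O(n²).
Since O(2ⁿ) grows faster than O(n²), f(n) dominates.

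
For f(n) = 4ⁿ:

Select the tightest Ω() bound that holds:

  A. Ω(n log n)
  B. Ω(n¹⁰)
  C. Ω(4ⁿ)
C

f(n) = 4ⁿ is Ω(4ⁿ).
All listed options are valid Big-Ω bounds (lower bounds),
but Ω(4ⁿ) is the tightest (largest valid bound).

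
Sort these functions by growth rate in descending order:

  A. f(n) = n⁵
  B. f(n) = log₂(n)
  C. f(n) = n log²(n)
A > C > B

Comparing growth rates:
A = n⁵ is O(n⁵)
C = n log²(n) is O(n log² n)
B = log₂(n) is O(log n)

Therefore, the order from fastest to slowest is: A > C > B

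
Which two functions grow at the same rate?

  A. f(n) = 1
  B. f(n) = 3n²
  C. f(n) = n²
B and C

Examining each function:
  A. 1 is O(1)
  B. 3n² is O(n²)
  C. n² is O(n²)

Functions B and C both have the same complexity class.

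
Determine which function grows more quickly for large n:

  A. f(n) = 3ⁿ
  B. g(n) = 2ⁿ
A

f(n) = 3ⁿ is O(3ⁿ), while g(n) = 2ⁿ is O(2ⁿ).
Since O(3ⁿ) grows faster than O(2ⁿ), f(n) dominates.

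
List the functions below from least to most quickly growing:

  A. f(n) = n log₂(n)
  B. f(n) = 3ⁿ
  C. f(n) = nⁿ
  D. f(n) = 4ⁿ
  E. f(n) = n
E < A < B < D < C

Comparing growth rates:
E = n is O(n)
A = n log₂(n) is O(n log n)
B = 3ⁿ is O(3ⁿ)
D = 4ⁿ is O(4ⁿ)
C = nⁿ is O(nⁿ)

Therefore, the order from slowest to fastest is: E < A < B < D < C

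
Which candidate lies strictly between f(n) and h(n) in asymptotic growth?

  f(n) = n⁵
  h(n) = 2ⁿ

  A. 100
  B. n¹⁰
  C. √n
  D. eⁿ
B

We need g(n) with n⁵ = o(g(n)) and g(n) = o(2ⁿ), i.e. O(n⁵) ≺ g ≺ O(2ⁿ).
Check each option:
  A. 100 — O(1) does not grow strictly faster than f(n)
  B. n¹⁰ — O(n¹⁰) is strictly between O(n⁵) and O(2ⁿ) ✓
  C. √n — O(√n) does not grow strictly faster than f(n)
  D. eⁿ — O(eⁿ) does not grow strictly slower than h(n)

Only option B (n¹⁰) lies strictly between.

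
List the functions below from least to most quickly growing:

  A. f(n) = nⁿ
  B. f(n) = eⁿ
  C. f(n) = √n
C < B < A

Comparing growth rates:
C = √n is O(√n)
B = eⁿ is O(eⁿ)
A = nⁿ is O(nⁿ)

Therefore, the order from slowest to fastest is: C < B < A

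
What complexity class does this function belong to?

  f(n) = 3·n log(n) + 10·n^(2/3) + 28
O(n log n)

The dominant term in 3·n log(n) + 10·n^(2/3) + 28 is 3·n log(n), which is Θ(n log n).
Lower-order terms (10·n^(2/3), 28) are asymptotically negligible.
Constants are absorbed, so the tightest bound is O(n log n).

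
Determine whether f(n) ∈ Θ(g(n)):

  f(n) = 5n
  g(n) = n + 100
True

f(n) = 5n and g(n) = n + 100 are both O(n).
Since they have the same asymptotic growth rate, f(n) = Θ(g(n)) is true.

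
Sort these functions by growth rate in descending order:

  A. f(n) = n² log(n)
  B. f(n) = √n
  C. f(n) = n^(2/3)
A > C > B

Comparing growth rates:
A = n² log(n) is O(n² log n)
C = n^(2/3) is O(n^(2/3))
B = √n is O(√n)

Therefore, the order from fastest to slowest is: A > C > B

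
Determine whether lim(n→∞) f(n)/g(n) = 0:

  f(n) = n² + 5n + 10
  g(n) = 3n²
False

f(n) = n² + 5n + 10 is O(n²), and g(n) = 3n² is O(n²).
Since they have the same growth rate, f(n) = o(g(n)) is false.
(f = o(g) requires f to grow strictly slower, not equal.)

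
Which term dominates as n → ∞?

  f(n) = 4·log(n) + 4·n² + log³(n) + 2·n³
2·n³

Looking at each term:
  - 4·log(n) is O(log n)
  - 4·n² is O(n²)
  - log³(n) is O(log³ n)
  - 2·n³ is O(n³)

The term 2·n³ (O(n³)) grows fastest and dominates all others.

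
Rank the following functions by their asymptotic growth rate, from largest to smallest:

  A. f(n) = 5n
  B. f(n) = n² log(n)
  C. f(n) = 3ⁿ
C > B > A

Comparing growth rates:
C = 3ⁿ is O(3ⁿ)
B = n² log(n) is O(n² log n)
A = 5n is O(n)

Therefore, the order from fastest to slowest is: C > B > A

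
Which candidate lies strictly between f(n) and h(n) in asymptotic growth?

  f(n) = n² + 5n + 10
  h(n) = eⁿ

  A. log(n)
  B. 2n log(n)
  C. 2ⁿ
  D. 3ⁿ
C

We need g(n) with n² + 5n + 10 = o(g(n)) and g(n) = o(eⁿ), i.e. O(n²) ≺ g ≺ O(eⁿ).
Check each option:
  A. log(n) — O(log n) does not grow strictly faster than f(n)
  B. 2n log(n) — O(n log n) does not grow strictly faster than f(n)
  C. 2ⁿ — O(2ⁿ) is strictly between O(n²) and O(eⁿ) ✓
  D. 3ⁿ — O(3ⁿ) does not grow strictly slower than h(n)

Only option C (2ⁿ) lies strictly between.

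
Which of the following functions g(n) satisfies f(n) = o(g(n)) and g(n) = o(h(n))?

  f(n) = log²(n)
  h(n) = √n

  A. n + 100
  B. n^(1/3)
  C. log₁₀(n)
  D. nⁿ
B

We need g(n) with log²(n) = o(g(n)) and g(n) = o(√n), i.e. O(log² n) ≺ g ≺ O(√n).
Check each option:
  A. n + 100 — O(n) does not grow strictly slower than h(n)
  B. n^(1/3) — O(n^(1/3)) is strictly between O(log² n) and O(√n) ✓
  C. log₁₀(n) — O(log n) does not grow strictly faster than f(n)
  D. nⁿ — O(nⁿ) does not grow strictly slower than h(n)

Only option B (n^(1/3)) lies strictly between.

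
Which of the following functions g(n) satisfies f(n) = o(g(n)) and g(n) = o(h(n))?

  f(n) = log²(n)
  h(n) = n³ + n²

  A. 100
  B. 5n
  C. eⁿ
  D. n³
B

We need g(n) with log²(n) = o(g(n)) and g(n) = o(n³ + n²), i.e. O(log² n) ≺ g ≺ O(n³).
Check each option:
  A. 100 — O(1) does not grow strictly faster than f(n)
  B. 5n — O(n) is strictly between O(log² n) and O(n³) ✓
  C. eⁿ — O(eⁿ) does not grow strictly slower than h(n)
  D. n³ — O(n³) does not grow strictly slower than h(n)

Only option B (5n) lies strictly between.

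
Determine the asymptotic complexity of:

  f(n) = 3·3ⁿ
O(3ⁿ)

The dominant term in 3·3ⁿ is 3·3ⁿ, which is Θ(3ⁿ).
Constants are absorbed, so the tightest bound is O(3ⁿ).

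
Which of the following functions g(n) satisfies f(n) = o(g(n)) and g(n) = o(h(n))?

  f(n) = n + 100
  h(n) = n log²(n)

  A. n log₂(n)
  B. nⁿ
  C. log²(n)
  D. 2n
A

We need g(n) with n + 100 = o(g(n)) and g(n) = o(n log²(n)), i.e. O(n) ≺ g ≺ O(n log² n).
Check each option:
  A. n log₂(n) — O(n log n) is strictly between O(n) and O(n log² n) ✓
  B. nⁿ — O(nⁿ) does not grow strictly slower than h(n)
  C. log²(n) — O(log² n) does not grow strictly faster than f(n)
  D. 2n — O(n) does not grow strictly faster than f(n)

Only option A (n log₂(n)) lies strictly between.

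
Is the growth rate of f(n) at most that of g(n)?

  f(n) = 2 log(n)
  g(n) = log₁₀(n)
True

f(n) = 2 log(n) and g(n) = log₁₀(n) are both O(log n).
Big-O permits equal growth rates (f ≤ c·g for some c), so f(n) = O(g(n)) is true.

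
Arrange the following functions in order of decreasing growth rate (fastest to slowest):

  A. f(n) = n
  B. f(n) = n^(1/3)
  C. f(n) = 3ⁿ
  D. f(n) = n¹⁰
C > D > A > B

Comparing growth rates:
C = 3ⁿ is O(3ⁿ)
D = n¹⁰ is O(n¹⁰)
A = n is O(n)
B = n^(1/3) is O(n^(1/3))

Therefore, the order from fastest to slowest is: C > D > A > B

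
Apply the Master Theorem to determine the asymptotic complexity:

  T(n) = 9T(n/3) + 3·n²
Θ(n² log n)

Master Theorem: a = 9, b = 3, f(n) = 3·n².
Compute the critical exponent d = log₃(9) = 2.
Compare f(n) = Θ(n²) against n^d:
  k = 2 = d, so f(n) = Θ(n^d) — Case 2.
  Work is balanced across levels: T(n) = Θ(n^d log n) = Θ(n² log n).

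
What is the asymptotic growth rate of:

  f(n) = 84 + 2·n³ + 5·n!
Θ(n!)

Order the terms by growth rate: 84 ≺ 2·n³ ≺ 5·n!.
The fastest-growing term 5·n! dominates as n → ∞; dropping its constant factor gives Θ(n!).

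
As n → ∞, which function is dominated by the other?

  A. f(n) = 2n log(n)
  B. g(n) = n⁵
A

f(n) = 2n log(n) is O(n log n), while g(n) = n⁵ is O(n⁵).
Since O(n log n) grows slower than O(n⁵), f(n) is dominated.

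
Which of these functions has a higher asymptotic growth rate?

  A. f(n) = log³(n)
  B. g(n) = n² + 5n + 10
B

f(n) = log³(n) is O(log³ n), while g(n) = n² + 5n + 10 is O(n²).
Since O(n²) grows faster than O(log³ n), g(n) dominates.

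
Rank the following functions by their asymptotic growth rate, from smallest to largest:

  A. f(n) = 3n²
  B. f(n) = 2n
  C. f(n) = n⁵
B < A < C

Comparing growth rates:
B = 2n is O(n)
A = 3n² is O(n²)
C = n⁵ is O(n⁵)

Therefore, the order from slowest to fastest is: B < A < C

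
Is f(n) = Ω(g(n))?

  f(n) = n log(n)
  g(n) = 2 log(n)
True

f(n) = n log(n) is O(n log n), and g(n) = 2 log(n) is O(log n).
Since O(n log n) grows at least as fast as O(log n), f(n) = Ω(g(n)) is true.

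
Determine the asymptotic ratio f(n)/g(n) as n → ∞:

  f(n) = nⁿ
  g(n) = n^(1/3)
∞

Since nⁿ (O(nⁿ)) grows faster than n^(1/3) (O(n^(1/3))),
the ratio f(n)/g(n) → ∞ as n → ∞.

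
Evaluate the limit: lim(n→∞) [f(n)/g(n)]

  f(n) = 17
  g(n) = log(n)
0

Since 17 (O(1)) grows slower than log(n) (O(log n)),
the ratio f(n)/g(n) → 0 as n → ∞.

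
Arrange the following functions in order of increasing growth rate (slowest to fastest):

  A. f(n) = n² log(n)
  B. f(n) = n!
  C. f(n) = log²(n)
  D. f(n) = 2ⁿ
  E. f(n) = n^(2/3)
C < E < A < D < B

Comparing growth rates:
C = log²(n) is O(log² n)
E = n^(2/3) is O(n^(2/3))
A = n² log(n) is O(n² log n)
D = 2ⁿ is O(2ⁿ)
B = n! is O(n!)

Therefore, the order from slowest to fastest is: C < E < A < D < B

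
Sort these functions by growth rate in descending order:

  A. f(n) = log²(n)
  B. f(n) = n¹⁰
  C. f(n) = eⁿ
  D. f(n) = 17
C > B > A > D

Comparing growth rates:
C = eⁿ is O(eⁿ)
B = n¹⁰ is O(n¹⁰)
A = log²(n) is O(log² n)
D = 17 is O(1)

Therefore, the order from fastest to slowest is: C > B > A > D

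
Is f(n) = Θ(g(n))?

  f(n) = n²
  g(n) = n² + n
True

f(n) = n² and g(n) = n² + n are both O(n²).
Since they have the same asymptotic growth rate, f(n) = Θ(g(n)) is true.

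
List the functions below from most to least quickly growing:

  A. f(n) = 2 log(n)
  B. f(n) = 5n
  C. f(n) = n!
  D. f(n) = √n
C > B > D > A

Comparing growth rates:
C = n! is O(n!)
B = 5n is O(n)
D = √n is O(√n)
A = 2 log(n) is O(log n)

Therefore, the order from fastest to slowest is: C > B > D > A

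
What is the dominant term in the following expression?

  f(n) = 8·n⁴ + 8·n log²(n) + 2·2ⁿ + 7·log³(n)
2·2ⁿ

Looking at each term:
  - 8·n⁴ is O(n⁴)
  - 8·n log²(n) is O(n log² n)
  - 2·2ⁿ is O(2ⁿ)
  - 7·log³(n) is O(log³ n)

The term 2·2ⁿ (O(2ⁿ)) grows fastest and dominates all others.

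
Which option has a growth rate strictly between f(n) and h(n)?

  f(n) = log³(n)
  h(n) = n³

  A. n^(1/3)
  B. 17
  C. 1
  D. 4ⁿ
A

We need g(n) with log³(n) = o(g(n)) and g(n) = o(n³), i.e. O(log³ n) ≺ g ≺ O(n³).
Check each option:
  A. n^(1/3) — O(n^(1/3)) is strictly between O(log³ n) and O(n³) ✓
  B. 17 — O(1) does not grow strictly faster than f(n)
  C. 1 — O(1) does not grow strictly faster than f(n)
  D. 4ⁿ — O(4ⁿ) does not grow strictly slower than h(n)

Only option A (n^(1/3)) lies strictly between.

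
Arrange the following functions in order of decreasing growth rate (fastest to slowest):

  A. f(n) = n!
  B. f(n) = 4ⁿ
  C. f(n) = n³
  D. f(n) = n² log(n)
A > B > C > D

Comparing growth rates:
A = n! is O(n!)
B = 4ⁿ is O(4ⁿ)
C = n³ is O(n³)
D = n² log(n) is O(n² log n)

Therefore, the order from fastest to slowest is: A > B > C > D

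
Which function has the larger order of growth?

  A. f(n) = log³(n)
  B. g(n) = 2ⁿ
B

f(n) = log³(n) is O(log³ n), while g(n) = 2ⁿ is O(2ⁿ).
Since O(2ⁿ) grows faster than O(log³ n), g(n) dominates.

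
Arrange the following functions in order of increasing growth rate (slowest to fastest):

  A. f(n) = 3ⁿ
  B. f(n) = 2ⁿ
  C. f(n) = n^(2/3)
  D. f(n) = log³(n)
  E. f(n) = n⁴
D < C < E < B < A

Comparing growth rates:
D = log³(n) is O(log³ n)
C = n^(2/3) is O(n^(2/3))
E = n⁴ is O(n⁴)
B = 2ⁿ is O(2ⁿ)
A = 3ⁿ is O(3ⁿ)

Therefore, the order from slowest to fastest is: D < C < E < B < A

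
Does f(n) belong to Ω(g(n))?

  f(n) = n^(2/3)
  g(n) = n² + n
False

f(n) = n^(2/3) is O(n^(2/3)), and g(n) = n² + n is O(n²).
Since O(n^(2/3)) grows slower than O(n²), f(n) = Ω(g(n)) is false.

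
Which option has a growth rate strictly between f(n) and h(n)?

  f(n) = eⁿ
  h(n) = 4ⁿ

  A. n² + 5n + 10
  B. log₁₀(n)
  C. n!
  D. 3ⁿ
D

We need g(n) with eⁿ = o(g(n)) and g(n) = o(4ⁿ), i.e. O(eⁿ) ≺ g ≺ O(4ⁿ).
Check each option:
  A. n² + 5n + 10 — O(n²) does not grow strictly faster than f(n)
  B. log₁₀(n) — O(log n) does not grow strictly faster than f(n)
  C. n! — O(n!) does not grow strictly slower than h(n)
  D. 3ⁿ — O(3ⁿ) is strictly between O(eⁿ) and O(4ⁿ) ✓

Only option D (3ⁿ) lies strictly between.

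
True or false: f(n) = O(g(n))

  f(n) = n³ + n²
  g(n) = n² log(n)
False

f(n) = n³ + n² is O(n³), and g(n) = n² log(n) is O(n² log n).
Since O(n³) grows faster than O(n² log n), f(n) = O(g(n)) is false.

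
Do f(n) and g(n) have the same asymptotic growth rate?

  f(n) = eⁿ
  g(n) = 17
False

f(n) = eⁿ is O(eⁿ), and g(n) = 17 is O(1).
Since they have different growth rates, f(n) = Θ(g(n)) is false.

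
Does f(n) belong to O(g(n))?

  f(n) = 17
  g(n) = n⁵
True

f(n) = 17 is O(1), and g(n) = n⁵ is O(n⁵).
Since O(1) ⊆ O(n⁵) (f grows no faster than g), f(n) = O(g(n)) is true.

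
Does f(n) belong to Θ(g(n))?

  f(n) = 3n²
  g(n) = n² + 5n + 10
True

f(n) = 3n² and g(n) = n² + 5n + 10 are both O(n²).
Since they have the same asymptotic growth rate, f(n) = Θ(g(n)) is true.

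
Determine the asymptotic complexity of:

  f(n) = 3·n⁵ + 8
O(n⁵)

The dominant term in 3·n⁵ + 8 is 3·n⁵, which is Θ(n⁵).
Lower-order terms (8) are asymptotically negligible.
Constants are absorbed, so the tightest bound is O(n⁵).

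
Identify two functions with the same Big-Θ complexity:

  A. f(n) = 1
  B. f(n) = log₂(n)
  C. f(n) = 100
A and C

Examining each function:
  A. 1 is O(1)
  B. log₂(n) is O(log n)
  C. 100 is O(1)

Functions A and C both have the same complexity class.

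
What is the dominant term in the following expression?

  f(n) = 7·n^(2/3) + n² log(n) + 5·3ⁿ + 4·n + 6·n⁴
5·3ⁿ

Looking at each term:
  - 7·n^(2/3) is O(n^(2/3))
  - n² log(n) is O(n² log n)
  - 5·3ⁿ is O(3ⁿ)
  - 4·n is O(n)
  - 6·n⁴ is O(n⁴)

The term 5·3ⁿ (O(3ⁿ)) grows fastest and dominates all others.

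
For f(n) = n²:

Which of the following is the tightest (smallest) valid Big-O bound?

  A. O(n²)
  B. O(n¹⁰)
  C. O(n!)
A

f(n) = n² is O(n²).
All listed options are valid Big-O bounds (upper bounds),
but O(n²) is the tightest (smallest valid bound).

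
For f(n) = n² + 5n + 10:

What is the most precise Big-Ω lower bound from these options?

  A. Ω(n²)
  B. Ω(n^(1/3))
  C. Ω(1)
A

f(n) = n² + 5n + 10 is Ω(n²).
All listed options are valid Big-Ω bounds (lower bounds),
but Ω(n²) is the tightest (largest valid bound).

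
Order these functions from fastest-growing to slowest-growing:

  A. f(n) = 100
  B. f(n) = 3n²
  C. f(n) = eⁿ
C > B > A

Comparing growth rates:
C = eⁿ is O(eⁿ)
B = 3n² is O(n²)
A = 100 is O(1)

Therefore, the order from fastest to slowest is: C > B > A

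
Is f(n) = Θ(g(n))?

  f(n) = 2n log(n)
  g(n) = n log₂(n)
True

f(n) = 2n log(n) and g(n) = n log₂(n) are both O(n log n).
Since they have the same asymptotic growth rate, f(n) = Θ(g(n)) is true.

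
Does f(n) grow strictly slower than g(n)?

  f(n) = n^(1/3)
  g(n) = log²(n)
False

f(n) = n^(1/3) is O(n^(1/3)), and g(n) = log²(n) is O(log² n).
Since O(n^(1/3)) grows faster than or equal to O(log² n), f(n) = o(g(n)) is false.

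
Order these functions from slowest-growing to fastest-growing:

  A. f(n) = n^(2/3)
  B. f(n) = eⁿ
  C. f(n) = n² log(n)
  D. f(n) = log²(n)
D < A < C < B

Comparing growth rates:
D = log²(n) is O(log² n)
A = n^(2/3) is O(n^(2/3))
C = n² log(n) is O(n² log n)
B = eⁿ is O(eⁿ)

Therefore, the order from slowest to fastest is: D < A < C < B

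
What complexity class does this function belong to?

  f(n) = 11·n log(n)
O(n log n)

The dominant term in 11·n log(n) is 11·n log(n), which is Θ(n log n).
Constants are absorbed, so the tightest bound is O(n log n).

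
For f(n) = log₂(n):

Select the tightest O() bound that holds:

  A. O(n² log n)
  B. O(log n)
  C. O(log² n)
B

f(n) = log₂(n) is O(log n).
All listed options are valid Big-O bounds (upper bounds),
but O(log n) is the tightest (smallest valid bound).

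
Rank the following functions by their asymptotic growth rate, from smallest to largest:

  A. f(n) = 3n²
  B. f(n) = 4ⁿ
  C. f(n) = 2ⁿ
A < C < B

Comparing growth rates:
A = 3n² is O(n²)
C = 2ⁿ is O(2ⁿ)
B = 4ⁿ is O(4ⁿ)

Therefore, the order from slowest to fastest is: A < C < B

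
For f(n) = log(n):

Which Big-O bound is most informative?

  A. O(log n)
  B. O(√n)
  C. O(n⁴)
A

f(n) = log(n) is O(log n).
All listed options are valid Big-O bounds (upper bounds),
but O(log n) is the tightest (smallest valid bound).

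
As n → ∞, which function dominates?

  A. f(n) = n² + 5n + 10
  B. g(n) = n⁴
B

f(n) = n² + 5n + 10 is O(n²), while g(n) = n⁴ is O(n⁴).
Since O(n⁴) grows faster than O(n²), g(n) dominates.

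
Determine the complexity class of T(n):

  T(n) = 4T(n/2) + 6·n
Θ(n²)

Master Theorem: a = 4, b = 2, f(n) = 6·n.
Compute the critical exponent d = log₂(4) = 2.
Compare f(n) = Θ(n) against n^d:
  k = 1 < d = 2, so f(n) = O(n^(d-ε)) — Case 1.
  The recursion cost dominates: T(n) = Θ(n^d) = Θ(n²).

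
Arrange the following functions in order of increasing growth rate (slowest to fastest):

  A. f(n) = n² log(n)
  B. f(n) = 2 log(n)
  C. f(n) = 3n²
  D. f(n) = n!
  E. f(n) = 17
E < B < C < A < D

Comparing growth rates:
E = 17 is O(1)
B = 2 log(n) is O(log n)
C = 3n² is O(n²)
A = n² log(n) is O(n² log n)
D = n! is O(n!)

Therefore, the order from slowest to fastest is: E < B < C < A < D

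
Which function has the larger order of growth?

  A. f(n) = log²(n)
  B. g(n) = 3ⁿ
B

f(n) = log²(n) is O(log² n), while g(n) = 3ⁿ is O(3ⁿ).
Since O(3ⁿ) grows faster than O(log² n), g(n) dominates.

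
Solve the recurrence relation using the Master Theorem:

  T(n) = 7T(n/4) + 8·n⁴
Θ(n⁴)

Master Theorem: a = 7, b = 4, f(n) = 8·n⁴.
Compute the critical exponent d = log₄(7) = 1.404.
Compare f(n) = Θ(n⁴) against n^d:
  k = 4 > d = 1.404, so f(n) = Ω(n^(d+ε)) — Case 3.
  Regularity: a·(n/b)^4/n^4 = a/b^4 = 7/256 < 1 ✓.
  The top-level work dominates: T(n) = Θ(f(n)) = Θ(n⁴).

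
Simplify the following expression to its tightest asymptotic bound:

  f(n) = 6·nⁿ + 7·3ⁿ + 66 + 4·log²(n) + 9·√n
Θ(nⁿ)

Order the terms by growth rate: 66 ≺ 4·log²(n) ≺ 9·√n ≺ 7·3ⁿ ≺ 6·nⁿ.
The fastest-growing term 6·nⁿ dominates as n → ∞; dropping its constant factor gives Θ(nⁿ).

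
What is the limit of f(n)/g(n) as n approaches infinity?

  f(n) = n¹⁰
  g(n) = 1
∞

Since n¹⁰ (O(n¹⁰)) grows faster than 1 (O(1)),
the ratio f(n)/g(n) → ∞ as n → ∞.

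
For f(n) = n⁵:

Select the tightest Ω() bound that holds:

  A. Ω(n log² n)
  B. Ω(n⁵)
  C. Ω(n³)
B

f(n) = n⁵ is Ω(n⁵).
All listed options are valid Big-Ω bounds (lower bounds),
but Ω(n⁵) is the tightest (largest valid bound).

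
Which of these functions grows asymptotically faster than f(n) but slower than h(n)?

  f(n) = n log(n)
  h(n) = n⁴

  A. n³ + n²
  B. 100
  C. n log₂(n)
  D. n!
A

We need g(n) with n log(n) = o(g(n)) and g(n) = o(n⁴), i.e. O(n log n) ≺ g ≺ O(n⁴).
Check each option:
  A. n³ + n² — O(n³) is strictly between O(n log n) and O(n⁴) ✓
  B. 100 — O(1) does not grow strictly faster than f(n)
  C. n log₂(n) — O(n log n) does not grow strictly faster than f(n)
  D. n! — O(n!) does not grow strictly slower than h(n)

Only option A (n³ + n²) lies strictly between.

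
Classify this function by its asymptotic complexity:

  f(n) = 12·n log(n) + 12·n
O(n log n)

The dominant term in 12·n log(n) + 12·n is 12·n log(n), which is Θ(n log n).
Lower-order terms (12·n) are asymptotically negligible.
Constants are absorbed, so the tightest bound is O(n log n).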